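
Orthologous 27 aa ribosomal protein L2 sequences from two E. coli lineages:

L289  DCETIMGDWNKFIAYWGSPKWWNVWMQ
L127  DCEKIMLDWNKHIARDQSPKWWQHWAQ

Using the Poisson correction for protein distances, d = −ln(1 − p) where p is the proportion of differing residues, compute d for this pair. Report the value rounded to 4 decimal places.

Differing sites — 4:T/K; 7:G/L; 12:F/H; 15:Y/R; 16:W/D; 17:G/Q; 23:N/Q; 24:V/H; 26:M/A.
p = 9/27 = 0.333333.
d = −ln(1 − 0.333333) = −ln(0.666667) = 0.4055.

0.4055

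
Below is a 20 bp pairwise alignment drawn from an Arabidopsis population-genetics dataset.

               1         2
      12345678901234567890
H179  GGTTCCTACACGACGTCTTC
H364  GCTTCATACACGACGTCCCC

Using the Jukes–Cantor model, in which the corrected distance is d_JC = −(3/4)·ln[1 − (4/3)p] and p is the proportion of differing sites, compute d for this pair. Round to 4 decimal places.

0.2326

The sequences differ at positions 2 (G/C), 6 (C/A), 18 (T/C), 19 (T/C).
p = 4/20 = 0.200000.
d = −0.75 · ln(1 − (4/3)·0.200000) = −0.75 · ln(0.733333) = −0.75 · (-0.310155) = 0.2326.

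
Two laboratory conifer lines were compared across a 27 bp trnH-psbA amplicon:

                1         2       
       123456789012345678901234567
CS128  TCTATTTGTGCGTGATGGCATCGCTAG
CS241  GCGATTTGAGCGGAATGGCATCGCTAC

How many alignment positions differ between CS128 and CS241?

The sequences differ at positions 1 (T/G), 3 (T/G), 9 (T/A), 13 (T/G), 14 (G/A), 27 (G/C).
That gives 6 mismatches out of 27 aligned sites, so the Hamming distance is 6.

6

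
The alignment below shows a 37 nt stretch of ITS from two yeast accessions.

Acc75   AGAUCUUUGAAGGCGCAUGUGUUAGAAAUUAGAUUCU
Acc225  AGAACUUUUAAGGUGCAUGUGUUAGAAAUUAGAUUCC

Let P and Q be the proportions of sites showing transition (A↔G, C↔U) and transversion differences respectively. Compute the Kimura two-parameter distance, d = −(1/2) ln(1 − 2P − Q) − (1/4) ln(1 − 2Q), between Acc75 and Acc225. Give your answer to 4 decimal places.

0.1171

Mismatches occur at site 4 (U/A, transversion), site 9 (G/U, transversion), site 14 (C/U, transition), site 37 (U/C, transition).
Of the 4 differences, 2 transitions and 2 transversions over 37 sites: P = 2/37 = 0.054054, Q = 2/37 = 0.054054.
d = −0.5·ln(0.837838) − 0.25·ln(0.891892) = −0.5·(-0.176931) − 0.25·(-0.114410) = 0.1171.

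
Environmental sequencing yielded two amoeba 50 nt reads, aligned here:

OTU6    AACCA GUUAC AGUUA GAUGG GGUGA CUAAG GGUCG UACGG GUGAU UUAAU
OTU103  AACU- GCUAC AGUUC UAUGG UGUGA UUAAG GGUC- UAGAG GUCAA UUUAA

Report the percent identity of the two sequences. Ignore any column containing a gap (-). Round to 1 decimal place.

75.0%

Excluding the 2 gap columns leaves 48 comparable sites.
The sequences differ at positions 4 (C/U), 7 (U/C), 15 (A/C), 16 (G/U), 21 (G/U), 26 (C/U), 38 (C/G), 39 (G/A), 43 (G/C), 45 (U/A), 48 (A/U), 50 (U/A).
36 of the 48 comparable sites match, so the percent identity is 36/48 × 100 = 75.0%.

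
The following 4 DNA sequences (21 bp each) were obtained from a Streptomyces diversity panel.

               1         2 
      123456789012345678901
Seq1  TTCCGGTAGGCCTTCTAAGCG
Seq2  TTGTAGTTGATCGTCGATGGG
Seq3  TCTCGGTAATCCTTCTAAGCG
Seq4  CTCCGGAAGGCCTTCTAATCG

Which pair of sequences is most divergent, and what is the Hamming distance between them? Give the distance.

Pairwise Hamming distances:
  Seq1 vs Seq2: 10
  Seq1 vs Seq3: 4
  Seq1 vs Seq4: 3
  Seq2 vs Seq3: 12
  Seq2 vs Seq4: 13
  Seq3 vs Seq4: 7
The largest is 13, between Seq2 and Seq4.

13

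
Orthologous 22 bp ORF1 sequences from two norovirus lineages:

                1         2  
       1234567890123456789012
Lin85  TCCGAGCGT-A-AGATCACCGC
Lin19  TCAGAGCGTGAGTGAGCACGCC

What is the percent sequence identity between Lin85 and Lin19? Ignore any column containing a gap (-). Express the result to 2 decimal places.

Excluding the 2 gap columns leaves 20 comparable sites.
Differing sites — 3:C/A; 13:A/T; 16:T/G; 20:C/G; 21:G/C.
15 of the 20 comparable sites match, so the percent identity is 15/20 × 100 = 75.00%.

75.00%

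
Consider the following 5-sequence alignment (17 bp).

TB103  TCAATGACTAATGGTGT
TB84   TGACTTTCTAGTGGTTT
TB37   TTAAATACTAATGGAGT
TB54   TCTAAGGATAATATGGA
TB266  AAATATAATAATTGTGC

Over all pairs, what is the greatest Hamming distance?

13

Pairwise Hamming distances:
  TB103 vs TB84: 6
  TB103 vs TB37: 4
  TB103 vs TB54: 8
  TB103 vs TB266: 8
  TB84 vs TB37: 7
  TB84 vs TB54: 13
  TB84 vs TB266: 10
  TB37 vs TB54: 9
  TB37 vs TB266: 7
  TB54 vs TB266: 10
The largest is 13, between TB84 and TB54.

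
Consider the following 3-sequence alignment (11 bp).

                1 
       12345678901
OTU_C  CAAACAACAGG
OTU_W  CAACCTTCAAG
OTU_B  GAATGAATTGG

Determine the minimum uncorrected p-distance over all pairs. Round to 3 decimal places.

0.364

Pairwise Hamming distances:
  OTU_C vs OTU_W: 4
  OTU_C vs OTU_B: 5
  OTU_W vs OTU_B: 8
The smallest is 4 mismatches, between OTU_C and OTU_W; p = 4/11 = 0.364.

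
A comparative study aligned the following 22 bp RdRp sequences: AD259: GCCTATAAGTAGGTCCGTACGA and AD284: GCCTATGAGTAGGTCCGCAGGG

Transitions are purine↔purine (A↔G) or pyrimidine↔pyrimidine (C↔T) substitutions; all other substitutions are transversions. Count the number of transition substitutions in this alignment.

3

Differing sites — 7:A/G (Ti); 18:T/C (Ti); 20:C/G (Tv); 22:A/G (Ti).
Of the 4 differences, 3 transitions and 1 transversion, so the answer is 3.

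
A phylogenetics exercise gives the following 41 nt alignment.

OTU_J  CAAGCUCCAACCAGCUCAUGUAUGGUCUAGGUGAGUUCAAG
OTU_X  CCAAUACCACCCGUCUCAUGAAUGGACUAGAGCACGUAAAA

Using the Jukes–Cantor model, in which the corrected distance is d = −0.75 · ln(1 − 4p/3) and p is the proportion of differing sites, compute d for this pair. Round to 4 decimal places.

Differing sites — 2:A/C; 4:G/A; 5:C/U; 6:U/A; 10:A/C; 13:A/G; 14:G/U; 21:U/A; 26:U/A; 31:G/A; 32:U/G; 33:G/C; 35:G/C; 36:U/G; 38:C/A; 41:G/A.
p = 16/41 = 0.390244.
d = −0.75 · ln(1 − (4/3)·0.390244) = −0.75 · ln(0.479675) = −0.75 · (-0.734646) = 0.5510.

0.5510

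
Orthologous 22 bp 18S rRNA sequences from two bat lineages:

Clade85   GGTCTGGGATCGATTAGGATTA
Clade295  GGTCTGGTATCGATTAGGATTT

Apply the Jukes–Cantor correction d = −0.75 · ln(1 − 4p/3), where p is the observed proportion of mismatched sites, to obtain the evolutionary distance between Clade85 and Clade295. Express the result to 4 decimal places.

0.0969

Differing sites — 8:G/T; 22:A/T.
p = 2/22 = 0.090909.
d = −0.75 · ln(1 − (4/3)·0.090909) = −0.75 · ln(0.878788) = −0.75 · (-0.129212) = 0.0969.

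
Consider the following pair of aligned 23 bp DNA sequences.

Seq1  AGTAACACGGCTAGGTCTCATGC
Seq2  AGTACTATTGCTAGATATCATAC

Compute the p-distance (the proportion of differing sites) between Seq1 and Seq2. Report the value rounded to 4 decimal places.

0.3043

The sequences differ at positions 5 (A/C), 6 (C/T), 8 (C/T), 9 (G/T), 15 (G/A), 17 (C/A), 22 (G/A).
There are 7 differences over 23 sites, so p = 7/23 = 0.3043.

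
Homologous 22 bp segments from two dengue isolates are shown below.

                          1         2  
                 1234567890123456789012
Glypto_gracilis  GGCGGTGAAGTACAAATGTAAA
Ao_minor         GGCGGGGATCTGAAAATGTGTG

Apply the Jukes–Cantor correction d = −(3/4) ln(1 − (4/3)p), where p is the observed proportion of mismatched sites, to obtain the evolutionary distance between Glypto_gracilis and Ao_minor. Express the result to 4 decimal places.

The sequences differ at positions 6 (T/G), 9 (A/T), 10 (G/C), 12 (A/G), 13 (C/A), 20 (A/G), 21 (A/T), 22 (A/G).
p = 8/22 = 0.363636.
d = −0.75 · ln(1 − (4/3)·0.363636) = −0.75 · ln(0.515152) = −0.75 · (-0.663293) = 0.4975.

0.4975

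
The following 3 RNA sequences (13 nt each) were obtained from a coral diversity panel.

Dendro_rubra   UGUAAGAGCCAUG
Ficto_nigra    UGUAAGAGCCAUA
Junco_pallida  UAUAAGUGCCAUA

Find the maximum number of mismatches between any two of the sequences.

3

Pairwise Hamming distances:
  Dendro_rubra vs Ficto_nigra: 1
  Dendro_rubra vs Junco_pallida: 3
  Ficto_nigra vs Junco_pallida: 2
The largest is 3, between Dendro_rubra and Junco_pallida.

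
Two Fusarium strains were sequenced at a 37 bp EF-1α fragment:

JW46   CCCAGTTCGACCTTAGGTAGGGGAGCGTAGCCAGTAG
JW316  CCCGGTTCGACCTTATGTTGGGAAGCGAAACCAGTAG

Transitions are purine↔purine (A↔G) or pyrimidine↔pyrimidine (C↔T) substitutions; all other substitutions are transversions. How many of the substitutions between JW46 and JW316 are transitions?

Differing sites — 4:A/G (Ti); 16:G/T (Tv); 19:A/T (Tv); 23:G/A (Ti); 28:T/A (Tv); 30:G/A (Ti).
Of the 6 differences, 3 transitions and 3 transversions, so the answer is 3.

3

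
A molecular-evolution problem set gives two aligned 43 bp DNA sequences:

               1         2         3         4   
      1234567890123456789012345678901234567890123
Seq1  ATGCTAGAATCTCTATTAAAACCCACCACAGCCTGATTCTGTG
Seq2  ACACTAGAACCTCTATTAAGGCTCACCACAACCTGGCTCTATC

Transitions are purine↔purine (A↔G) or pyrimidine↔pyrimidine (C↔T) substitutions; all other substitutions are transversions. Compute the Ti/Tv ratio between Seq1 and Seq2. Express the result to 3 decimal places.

Mismatches occur at site 2 (T→C, transition), site 3 (G→A, transition), site 10 (T→C, transition), site 20 (A→G, transition), site 21 (A→G, transition), site 23 (C→T, transition), site 31 (G→A, transition), site 36 (A→G, transition), site 37 (T→C, transition), site 41 (G→A, transition), site 43 (G→C, transversion).
Of the 11 differences, 10 transitions and 1 transversion, so Ti/Tv = 10/1 = 10.000.

10.000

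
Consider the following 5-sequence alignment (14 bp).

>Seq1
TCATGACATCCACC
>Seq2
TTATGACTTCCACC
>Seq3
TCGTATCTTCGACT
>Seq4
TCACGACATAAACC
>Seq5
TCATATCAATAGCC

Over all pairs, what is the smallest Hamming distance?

Pairwise Hamming distances:
  Seq1 vs Seq2: 2
  Seq1 vs Seq3: 6
  Seq1 vs Seq4: 3
  Seq1 vs Seq5: 6
  Seq2 vs Seq3: 6
  Seq2 vs Seq4: 5
  Seq2 vs Seq5: 8
  Seq3 vs Seq4: 8
  Seq3 vs Seq5: 7
  Seq4 vs Seq5: 6
The smallest is 2, between Seq1 and Seq2.

2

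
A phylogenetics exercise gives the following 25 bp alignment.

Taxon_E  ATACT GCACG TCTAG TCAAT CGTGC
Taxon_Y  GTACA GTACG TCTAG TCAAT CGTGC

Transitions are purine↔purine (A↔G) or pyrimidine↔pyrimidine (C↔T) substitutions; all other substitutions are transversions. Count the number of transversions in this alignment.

Mismatches occur at site 1 (A↔G, transition), site 5 (T↔A, transversion), site 7 (C↔T, transition).
Of the 3 differences, 2 transitions and 1 transversion, so the answer is 1.

1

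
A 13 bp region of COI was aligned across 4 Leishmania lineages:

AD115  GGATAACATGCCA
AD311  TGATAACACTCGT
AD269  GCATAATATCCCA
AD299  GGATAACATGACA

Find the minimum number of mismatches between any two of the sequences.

Pairwise Hamming distances:
  AD115 vs AD311: 5
  AD115 vs AD269: 3
  AD115 vs AD299: 1
  AD311 vs AD269: 7
  AD311 vs AD299: 6
  AD269 vs AD299: 4
The smallest is 1, between AD115 and AD299.

1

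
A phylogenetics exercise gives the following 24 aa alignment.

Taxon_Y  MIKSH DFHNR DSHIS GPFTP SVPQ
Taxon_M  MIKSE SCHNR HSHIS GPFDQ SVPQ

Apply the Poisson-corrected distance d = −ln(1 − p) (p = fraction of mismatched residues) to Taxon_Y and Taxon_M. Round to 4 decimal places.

Mismatches occur at site 5 (H↔E), site 6 (D↔S), site 7 (F↔C), site 11 (D↔H), site 19 (T↔D), site 20 (P↔Q).
p = 6/24 = 0.250000.
d = −ln(1 − 0.250000) = −ln(0.750000) = 0.2877.

0.2877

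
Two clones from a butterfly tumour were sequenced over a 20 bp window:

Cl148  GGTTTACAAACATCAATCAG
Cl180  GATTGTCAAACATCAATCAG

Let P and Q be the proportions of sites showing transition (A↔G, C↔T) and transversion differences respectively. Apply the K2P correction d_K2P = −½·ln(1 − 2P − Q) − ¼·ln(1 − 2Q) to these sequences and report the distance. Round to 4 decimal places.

0.1674

Differing sites — 2:G/A (Ti); 5:T/G (Tv); 6:A/T (Tv).
Of the 3 differences, 1 transition and 2 transversions over 20 sites: P = 1/20 = 0.050000, Q = 2/20 = 0.100000.
d = −0.5·ln(0.800000) − 0.25·ln(0.800000) = −0.5·(-0.223144) − 0.25·(-0.223144) = 0.1674.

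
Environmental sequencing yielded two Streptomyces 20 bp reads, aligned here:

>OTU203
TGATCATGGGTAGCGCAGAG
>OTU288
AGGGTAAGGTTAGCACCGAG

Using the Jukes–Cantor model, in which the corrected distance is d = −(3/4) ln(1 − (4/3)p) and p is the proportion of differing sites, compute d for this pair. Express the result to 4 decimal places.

Mismatches occur at site 1 (T→A), site 3 (A→G), site 4 (T→G), site 5 (C→T), site 7 (T→A), site 10 (G→T), site 15 (G→A), site 17 (A→C).
p = 8/20 = 0.400000.
d = −0.75 · ln(1 − (4/3)·0.400000) = −0.75 · ln(0.466667) = −0.75 · (-0.762139) = 0.5716.

0.5716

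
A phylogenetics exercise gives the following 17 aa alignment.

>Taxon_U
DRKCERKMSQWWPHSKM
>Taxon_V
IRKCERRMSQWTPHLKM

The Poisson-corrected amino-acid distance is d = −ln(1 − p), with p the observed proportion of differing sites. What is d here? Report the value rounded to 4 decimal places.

0.2683

The sequences differ at positions 1 (D/I), 7 (K/R), 12 (W/T), 15 (S/L).
p = 4/17 = 0.235294.
d = −ln(1 − 0.235294) = −ln(0.764706) = 0.2683.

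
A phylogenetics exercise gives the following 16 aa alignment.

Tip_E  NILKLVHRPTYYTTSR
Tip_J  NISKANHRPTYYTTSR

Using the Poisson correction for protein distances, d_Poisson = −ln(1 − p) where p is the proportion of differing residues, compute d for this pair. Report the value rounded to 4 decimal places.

0.2076

Mismatches occur at site 3 (L↔S), site 5 (L↔A), site 6 (V↔N).
p = 3/16 = 0.187500.
d = −ln(1 − 0.187500) = −ln(0.812500) = 0.2076.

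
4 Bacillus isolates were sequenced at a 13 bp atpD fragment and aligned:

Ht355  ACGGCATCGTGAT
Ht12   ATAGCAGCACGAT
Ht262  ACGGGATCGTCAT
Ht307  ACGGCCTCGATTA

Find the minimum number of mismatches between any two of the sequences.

2

Pairwise Hamming distances:
  Ht355 vs Ht12: 5
  Ht355 vs Ht262: 2
  Ht355 vs Ht307: 5
  Ht12 vs Ht262: 7
  Ht12 vs Ht307: 9
  Ht262 vs Ht307: 6
The smallest is 2, between Ht355 and Ht262.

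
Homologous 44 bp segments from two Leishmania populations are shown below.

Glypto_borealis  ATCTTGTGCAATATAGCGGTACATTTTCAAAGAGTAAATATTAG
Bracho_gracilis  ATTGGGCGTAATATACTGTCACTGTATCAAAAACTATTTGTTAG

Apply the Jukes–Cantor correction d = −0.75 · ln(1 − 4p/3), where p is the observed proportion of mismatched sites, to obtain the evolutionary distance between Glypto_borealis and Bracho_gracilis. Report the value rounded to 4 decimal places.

The sequences differ at positions 3 (C/T), 4 (T/G), 5 (T/G), 7 (T/C), 9 (C/T), 16 (G/C), 17 (C/T), 19 (G/T), 20 (T/C), 23 (A/T), 24 (T/G), 26 (T/A), 32 (G/A), 34 (G/C), 37 (A/T), 38 (A/T), 40 (A/G).
p = 17/44 = 0.386364.
d = −0.75 · ln(1 − (4/3)·0.386364) = −0.75 · ln(0.484848) = −0.75 · (-0.723920) = 0.5429.

0.5429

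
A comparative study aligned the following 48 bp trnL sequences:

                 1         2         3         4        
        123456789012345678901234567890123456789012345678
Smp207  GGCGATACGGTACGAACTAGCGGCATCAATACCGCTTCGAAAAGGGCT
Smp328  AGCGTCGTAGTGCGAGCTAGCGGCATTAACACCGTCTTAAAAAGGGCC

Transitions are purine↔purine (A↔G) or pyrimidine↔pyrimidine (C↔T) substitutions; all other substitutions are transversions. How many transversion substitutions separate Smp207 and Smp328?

1

The sequences differ at positions 1 (G/A, transition), 5 (A/T, transversion), 6 (T/C, transition), 7 (A/G, transition), 8 (C/T, transition), 9 (G/A, transition), 12 (A/G, transition), 16 (A/G, transition), 27 (C/T, transition), 30 (T/C, transition), 35 (C/T, transition), 36 (T/C, transition), 38 (C/T, transition), 39 (G/A, transition), 48 (T/C, transition).
Of the 15 differences, 14 transitions and 1 transversion, so the answer is 1.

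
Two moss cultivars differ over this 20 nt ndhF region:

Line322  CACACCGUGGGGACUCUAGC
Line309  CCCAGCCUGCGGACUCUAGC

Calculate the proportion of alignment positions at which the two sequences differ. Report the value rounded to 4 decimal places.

0.2000

The sequences differ at positions 2 (A/C), 5 (C/G), 7 (G/C), 10 (G/C).
There are 4 differences over 20 sites, so p = 4/20 = 0.2000.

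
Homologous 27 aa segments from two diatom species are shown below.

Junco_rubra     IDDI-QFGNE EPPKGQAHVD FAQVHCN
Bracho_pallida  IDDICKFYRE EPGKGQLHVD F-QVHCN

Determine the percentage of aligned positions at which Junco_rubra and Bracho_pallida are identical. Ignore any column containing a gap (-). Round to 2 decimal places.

Excluding the 2 gap columns leaves 25 comparable sites.
Mismatches occur at site 6 (Q↔K), site 8 (G↔Y), site 9 (N↔R), site 13 (P↔G), site 17 (A↔L).
20 of the 25 comparable sites match, so the percent identity is 20/25 × 100 = 80.00%.

80.00%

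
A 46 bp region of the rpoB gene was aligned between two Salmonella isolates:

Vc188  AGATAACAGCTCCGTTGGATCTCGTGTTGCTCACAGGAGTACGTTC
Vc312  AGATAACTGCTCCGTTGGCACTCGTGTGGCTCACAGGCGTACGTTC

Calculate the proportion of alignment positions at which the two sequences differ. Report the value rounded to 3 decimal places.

Differing sites — 8:A/T; 19:A/C; 20:T/A; 28:T/G; 38:A/C.
There are 5 differences over 46 sites, so p = 5/46 = 0.109.

0.109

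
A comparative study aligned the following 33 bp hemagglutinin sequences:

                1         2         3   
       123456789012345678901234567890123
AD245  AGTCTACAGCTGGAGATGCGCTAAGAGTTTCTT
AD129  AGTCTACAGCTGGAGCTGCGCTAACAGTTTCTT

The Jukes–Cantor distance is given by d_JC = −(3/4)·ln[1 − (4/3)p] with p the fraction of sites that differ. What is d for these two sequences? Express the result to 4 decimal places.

Mismatches occur at site 16 (A↔C), site 25 (G↔C).
p = 2/33 = 0.060606.
d = −0.75 · ln(1 − (4/3)·0.060606) = −0.75 · ln(0.919192) = −0.75 · (-0.084260) = 0.0632.

0.0632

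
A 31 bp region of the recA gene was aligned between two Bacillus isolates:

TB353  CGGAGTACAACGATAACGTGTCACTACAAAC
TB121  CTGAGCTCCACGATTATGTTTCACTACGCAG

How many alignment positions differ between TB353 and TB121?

Mismatches occur at site 2 (G/T), site 6 (T/C), site 7 (A/T), site 9 (A/C), site 15 (A/T), site 17 (C/T), site 20 (G/T), site 28 (A/G), site 29 (A/C), site 31 (C/G).
That gives 10 mismatches out of 31 aligned sites, so the Hamming distance is 10.

10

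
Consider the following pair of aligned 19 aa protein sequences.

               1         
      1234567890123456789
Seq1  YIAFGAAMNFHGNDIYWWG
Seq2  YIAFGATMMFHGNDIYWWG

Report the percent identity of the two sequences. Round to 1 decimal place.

The sequences differ at positions 7 (A/T), 9 (N/M).
17 of the 19 sites match, so the percent identity is 17/19 × 100 = 89.5%.

89.5%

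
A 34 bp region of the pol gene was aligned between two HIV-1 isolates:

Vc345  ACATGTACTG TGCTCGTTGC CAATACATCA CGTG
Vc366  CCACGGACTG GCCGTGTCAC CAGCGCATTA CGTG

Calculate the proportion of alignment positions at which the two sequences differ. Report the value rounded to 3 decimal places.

0.382

Mismatches occur at site 1 (A/C), site 4 (T/C), site 6 (T/G), site 11 (T/G), site 12 (G/C), site 14 (T/G), site 15 (C/T), site 18 (T/C), site 19 (G/A), site 23 (A/G), site 24 (T/C), site 25 (A/G), site 29 (C/T).
There are 13 differences over 34 sites, so p = 13/34 = 0.382.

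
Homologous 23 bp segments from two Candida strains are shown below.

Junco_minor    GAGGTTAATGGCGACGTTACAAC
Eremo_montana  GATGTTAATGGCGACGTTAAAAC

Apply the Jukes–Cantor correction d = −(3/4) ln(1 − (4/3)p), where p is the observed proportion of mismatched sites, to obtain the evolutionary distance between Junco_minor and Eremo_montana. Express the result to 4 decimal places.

Mismatches occur at site 3 (G↔T), site 20 (C↔A).
p = 2/23 = 0.086957.
d = −0.75 · ln(1 − (4/3)·0.086957) = −0.75 · ln(0.884057) = −0.75 · (-0.123234) = 0.0924.

0.0924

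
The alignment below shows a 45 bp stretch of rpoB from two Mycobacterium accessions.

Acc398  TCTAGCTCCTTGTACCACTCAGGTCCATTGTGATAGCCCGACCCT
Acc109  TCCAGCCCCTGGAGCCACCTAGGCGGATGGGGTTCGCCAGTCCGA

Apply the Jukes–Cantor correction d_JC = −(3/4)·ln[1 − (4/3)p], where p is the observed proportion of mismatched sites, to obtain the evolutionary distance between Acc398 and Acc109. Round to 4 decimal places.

0.5716

Mismatches occur at site 3 (T↔C), site 7 (T↔C), site 11 (T↔G), site 13 (T↔A), site 14 (A↔G), site 19 (T↔C), site 20 (C↔T), site 24 (T↔C), site 25 (C↔G), site 26 (C↔G), site 29 (T↔G), site 31 (T↔G), site 33 (A↔T), site 35 (A↔C), site 39 (C↔A), site 41 (A↔T), site 44 (C↔G), site 45 (T↔A).
p = 18/45 = 0.400000.
d = −0.75 · ln(1 − (4/3)·0.400000) = −0.75 · ln(0.466667) = −0.75 · (-0.762139) = 0.5716.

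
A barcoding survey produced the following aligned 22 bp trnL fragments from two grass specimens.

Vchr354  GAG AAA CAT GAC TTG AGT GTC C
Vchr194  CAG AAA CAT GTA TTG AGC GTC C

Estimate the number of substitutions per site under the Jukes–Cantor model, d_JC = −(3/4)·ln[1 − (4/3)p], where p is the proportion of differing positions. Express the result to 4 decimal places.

Mismatches occur at site 1 (G→C), site 11 (A→T), site 12 (C→A), site 18 (T→C).
p = 4/22 = 0.181818.
d = −0.75 · ln(1 − (4/3)·0.181818) = −0.75 · ln(0.757576) = −0.75 · (-0.277631) = 0.2082.

0.2082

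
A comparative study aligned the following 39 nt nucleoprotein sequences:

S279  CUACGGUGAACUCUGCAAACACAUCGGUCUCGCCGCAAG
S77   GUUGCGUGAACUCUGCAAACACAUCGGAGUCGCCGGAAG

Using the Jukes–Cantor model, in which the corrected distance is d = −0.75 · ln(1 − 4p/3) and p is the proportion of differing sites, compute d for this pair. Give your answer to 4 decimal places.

0.2052

Differing sites — 1:C/G; 3:A/U; 4:C/G; 5:G/C; 28:U/A; 29:C/G; 36:C/G.
p = 7/39 = 0.179487.
d = −0.75 · ln(1 − (4/3)·0.179487) = −0.75 · ln(0.760684) = −0.75 · (-0.273537) = 0.2052.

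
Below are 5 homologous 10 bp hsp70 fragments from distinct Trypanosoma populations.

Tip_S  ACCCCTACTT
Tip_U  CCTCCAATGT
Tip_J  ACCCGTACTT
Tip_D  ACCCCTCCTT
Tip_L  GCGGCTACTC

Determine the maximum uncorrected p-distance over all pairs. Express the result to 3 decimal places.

0.700

Pairwise Hamming distances:
  Tip_S vs Tip_U: 5
  Tip_S vs Tip_J: 1
  Tip_S vs Tip_D: 1
  Tip_S vs Tip_L: 4
  Tip_U vs Tip_J: 6
  Tip_U vs Tip_D: 6
  Tip_U vs Tip_L: 7
  Tip_J vs Tip_D: 2
  Tip_J vs Tip_L: 5
  Tip_D vs Tip_L: 5
The largest is 7 mismatches, between Tip_U and Tip_L; p = 7/10 = 0.700.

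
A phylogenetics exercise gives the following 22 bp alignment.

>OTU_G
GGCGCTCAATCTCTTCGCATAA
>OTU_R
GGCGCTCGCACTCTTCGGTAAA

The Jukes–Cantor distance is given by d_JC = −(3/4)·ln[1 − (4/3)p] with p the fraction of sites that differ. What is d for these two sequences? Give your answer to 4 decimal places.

Mismatches occur at site 8 (A/G), site 9 (A/C), site 10 (T/A), site 18 (C/G), site 19 (A/T), site 20 (T/A).
p = 6/22 = 0.272727.
d = −0.75 · ln(1 − (4/3)·0.272727) = −0.75 · ln(0.636364) = −0.75 · (-0.451985) = 0.3390.

0.3390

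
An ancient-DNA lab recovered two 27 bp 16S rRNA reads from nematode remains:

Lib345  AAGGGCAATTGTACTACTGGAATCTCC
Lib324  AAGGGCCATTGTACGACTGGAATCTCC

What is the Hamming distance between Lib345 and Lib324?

2

Differing sites — 7:A/C; 15:T/G.
That gives 2 mismatches out of 27 aligned sites, so the Hamming distance is 2.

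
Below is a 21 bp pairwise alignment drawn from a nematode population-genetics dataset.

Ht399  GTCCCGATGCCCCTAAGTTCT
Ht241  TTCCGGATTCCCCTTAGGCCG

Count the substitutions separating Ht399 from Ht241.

Differing sites — 1:G/T; 5:C/G; 9:G/T; 15:A/T; 18:T/G; 19:T/C; 21:T/G.
That gives 7 mismatches out of 21 aligned sites, so the Hamming distance is 7.

7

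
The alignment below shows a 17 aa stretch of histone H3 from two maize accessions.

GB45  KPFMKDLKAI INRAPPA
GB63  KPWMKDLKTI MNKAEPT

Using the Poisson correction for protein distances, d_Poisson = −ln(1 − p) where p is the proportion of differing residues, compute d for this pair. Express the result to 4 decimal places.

The sequences differ at positions 3 (F/W), 9 (A/T), 11 (I/M), 13 (R/K), 15 (P/E), 17 (A/T).
p = 6/17 = 0.352941.
d = −ln(1 − 0.352941) = −ln(0.647059) = 0.4353.

0.4353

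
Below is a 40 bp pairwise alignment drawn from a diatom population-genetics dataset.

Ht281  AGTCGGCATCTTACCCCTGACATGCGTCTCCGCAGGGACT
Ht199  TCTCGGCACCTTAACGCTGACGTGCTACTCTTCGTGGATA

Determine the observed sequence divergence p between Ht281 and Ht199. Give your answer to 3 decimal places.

0.350

Mismatches occur at site 1 (A→T), site 2 (G→C), site 9 (T→C), site 14 (C→A), site 16 (C→G), site 22 (A→G), site 26 (G→T), site 27 (T→A), site 31 (C→T), site 32 (G→T), site 34 (A→G), site 35 (G→T), site 39 (C→T), site 40 (T→A).
There are 14 differences over 40 sites, so p = 14/40 = 0.350.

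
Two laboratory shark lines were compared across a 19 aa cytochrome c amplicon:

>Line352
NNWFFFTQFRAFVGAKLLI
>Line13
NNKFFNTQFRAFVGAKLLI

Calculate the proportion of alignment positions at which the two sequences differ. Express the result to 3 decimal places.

0.105

Differing sites — 3:W/K; 6:F/N.
There are 2 differences over 19 sites, so p = 2/19 = 0.105.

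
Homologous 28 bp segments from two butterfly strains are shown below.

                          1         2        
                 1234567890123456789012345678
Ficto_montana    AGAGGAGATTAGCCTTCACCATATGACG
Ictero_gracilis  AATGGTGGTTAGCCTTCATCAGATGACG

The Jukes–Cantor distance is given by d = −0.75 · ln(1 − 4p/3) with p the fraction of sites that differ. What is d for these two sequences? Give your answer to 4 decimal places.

0.2524

Differing sites — 2:G/A; 3:A/T; 6:A/T; 8:A/G; 19:C/T; 22:T/G.
p = 6/28 = 0.214286.
d = −0.75 · ln(1 − (4/3)·0.214286) = −0.75 · ln(0.714285) = −0.75 · (-0.336473) = 0.2524.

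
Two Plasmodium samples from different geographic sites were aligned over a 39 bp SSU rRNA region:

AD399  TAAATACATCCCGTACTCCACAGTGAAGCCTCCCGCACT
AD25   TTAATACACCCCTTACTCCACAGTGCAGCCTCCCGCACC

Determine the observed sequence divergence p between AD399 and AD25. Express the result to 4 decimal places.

Mismatches occur at site 2 (A↔T), site 9 (T↔C), site 13 (G↔T), site 26 (A↔C), site 39 (T↔C).
There are 5 differences over 39 sites, so p = 5/39 = 0.1282.

0.1282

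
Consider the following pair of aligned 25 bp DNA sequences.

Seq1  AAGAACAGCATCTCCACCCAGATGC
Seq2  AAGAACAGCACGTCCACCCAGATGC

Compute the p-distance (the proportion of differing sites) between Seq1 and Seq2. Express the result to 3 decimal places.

0.080

The sequences differ at positions 11 (T/C), 12 (C/G).
There are 2 differences over 25 sites, so p = 2/25 = 0.080.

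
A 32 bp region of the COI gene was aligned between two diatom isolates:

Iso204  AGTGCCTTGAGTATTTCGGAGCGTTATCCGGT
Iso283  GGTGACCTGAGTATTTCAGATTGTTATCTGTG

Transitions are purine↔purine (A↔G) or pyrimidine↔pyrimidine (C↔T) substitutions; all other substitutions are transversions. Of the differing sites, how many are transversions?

4

Mismatches occur at site 1 (A↔G, transition), site 5 (C↔A, transversion), site 7 (T↔C, transition), site 18 (G↔A, transition), site 21 (G↔T, transversion), site 22 (C↔T, transition), site 29 (C↔T, transition), site 31 (G↔T, transversion), site 32 (T↔G, transversion).
Of the 9 differences, 5 transitions and 4 transversions, so the answer is 4.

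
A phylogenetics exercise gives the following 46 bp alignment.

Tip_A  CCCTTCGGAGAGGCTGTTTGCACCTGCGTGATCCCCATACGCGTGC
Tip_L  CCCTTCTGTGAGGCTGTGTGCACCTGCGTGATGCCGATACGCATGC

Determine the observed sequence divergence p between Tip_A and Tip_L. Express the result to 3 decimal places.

0.130

Differing sites — 7:G/T; 9:A/T; 18:T/G; 33:C/G; 36:C/G; 43:G/A.
There are 6 differences over 46 sites, so p = 6/46 = 0.130.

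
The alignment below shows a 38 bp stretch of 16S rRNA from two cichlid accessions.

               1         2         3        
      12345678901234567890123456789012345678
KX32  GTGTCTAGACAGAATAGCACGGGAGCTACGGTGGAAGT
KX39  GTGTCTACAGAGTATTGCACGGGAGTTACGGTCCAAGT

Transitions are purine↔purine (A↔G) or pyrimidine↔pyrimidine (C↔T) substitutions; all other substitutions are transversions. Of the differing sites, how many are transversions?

The sequences differ at positions 8 (G/C, transversion), 10 (C/G, transversion), 13 (A/T, transversion), 16 (A/T, transversion), 26 (C/T, transition), 33 (G/C, transversion), 34 (G/C, transversion).
Of the 7 differences, 1 transition and 6 transversions, so the answer is 6.

6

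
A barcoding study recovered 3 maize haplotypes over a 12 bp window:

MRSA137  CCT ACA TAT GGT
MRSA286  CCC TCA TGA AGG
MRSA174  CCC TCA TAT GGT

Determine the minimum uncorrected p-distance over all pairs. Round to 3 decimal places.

Pairwise Hamming distances:
  MRSA137 vs MRSA286: 6
  MRSA137 vs MRSA174: 2
  MRSA286 vs MRSA174: 4
The smallest is 2 mismatches, between MRSA137 and MRSA174; p = 2/12 = 0.167.

0.167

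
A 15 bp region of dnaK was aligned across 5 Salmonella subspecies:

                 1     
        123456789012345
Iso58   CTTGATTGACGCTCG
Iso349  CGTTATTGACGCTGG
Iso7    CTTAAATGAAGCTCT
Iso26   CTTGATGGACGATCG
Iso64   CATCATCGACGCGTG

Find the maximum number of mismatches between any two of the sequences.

Pairwise Hamming distances:
  Iso58 vs Iso349: 3
  Iso58 vs Iso7: 4
  Iso58 vs Iso26: 2
  Iso58 vs Iso64: 5
  Iso349 vs Iso7: 6
  Iso349 vs Iso26: 5
  Iso349 vs Iso64: 5
  Iso7 vs Iso26: 6
  Iso7 vs Iso64: 8
  Iso26 vs Iso64: 6
The largest is 8, between Iso7 and Iso64.

8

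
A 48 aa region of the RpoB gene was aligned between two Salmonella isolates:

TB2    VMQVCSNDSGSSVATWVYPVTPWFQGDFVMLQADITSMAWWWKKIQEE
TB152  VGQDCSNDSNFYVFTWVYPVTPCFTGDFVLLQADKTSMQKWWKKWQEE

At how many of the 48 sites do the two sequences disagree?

Differing sites — 2:M/G; 4:V/D; 10:G/N; 11:S/F; 12:S/Y; 14:A/F; 23:W/C; 25:Q/T; 30:M/L; 35:I/K; 39:A/Q; 40:W/K; 45:I/W.
That gives 13 mismatches out of 48 aligned sites, so the Hamming distance is 13.

13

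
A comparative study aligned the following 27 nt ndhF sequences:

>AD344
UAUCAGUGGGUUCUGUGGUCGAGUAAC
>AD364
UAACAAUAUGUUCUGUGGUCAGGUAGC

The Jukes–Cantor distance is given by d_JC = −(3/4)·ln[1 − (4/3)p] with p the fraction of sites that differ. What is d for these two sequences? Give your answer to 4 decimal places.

0.3181

The sequences differ at positions 3 (U/A), 6 (G/A), 8 (G/A), 9 (G/U), 21 (G/A), 22 (A/G), 26 (A/G).
p = 7/27 = 0.259259.
d = −0.75 · ln(1 − (4/3)·0.259259) = −0.75 · ln(0.654321) = −0.75 · (-0.424157) = 0.3181.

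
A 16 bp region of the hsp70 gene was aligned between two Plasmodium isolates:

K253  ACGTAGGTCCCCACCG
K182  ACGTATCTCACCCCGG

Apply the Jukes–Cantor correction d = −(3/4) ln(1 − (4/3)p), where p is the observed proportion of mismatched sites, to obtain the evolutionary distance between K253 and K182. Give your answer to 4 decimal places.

0.4042

The sequences differ at positions 6 (G/T), 7 (G/C), 10 (C/A), 13 (A/C), 15 (C/G).
p = 5/16 = 0.312500.
d = −0.75 · ln(1 − (4/3)·0.312500) = −0.75 · ln(0.583333) = −0.75 · (-0.538997) = 0.4042.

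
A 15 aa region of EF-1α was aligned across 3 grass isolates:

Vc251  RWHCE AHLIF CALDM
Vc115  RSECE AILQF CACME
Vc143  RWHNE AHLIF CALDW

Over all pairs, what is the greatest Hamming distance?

Pairwise Hamming distances:
  Vc251 vs Vc115: 7
  Vc251 vs Vc143: 2
  Vc115 vs Vc143: 8
The largest is 8, between Vc115 and Vc143.

8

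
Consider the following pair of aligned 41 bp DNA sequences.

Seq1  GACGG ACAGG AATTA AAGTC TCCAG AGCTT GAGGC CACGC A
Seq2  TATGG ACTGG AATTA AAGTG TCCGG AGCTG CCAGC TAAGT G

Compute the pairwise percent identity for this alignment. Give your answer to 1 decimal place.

68.3%

Differing sites — 1:G/T; 3:C/T; 8:A/T; 20:C/G; 24:A/G; 30:T/G; 31:G/C; 32:A/C; 33:G/A; 36:C/T; 38:C/A; 40:C/T; 41:A/G.
28 of the 41 sites match, so the percent identity is 28/41 × 100 = 68.3%.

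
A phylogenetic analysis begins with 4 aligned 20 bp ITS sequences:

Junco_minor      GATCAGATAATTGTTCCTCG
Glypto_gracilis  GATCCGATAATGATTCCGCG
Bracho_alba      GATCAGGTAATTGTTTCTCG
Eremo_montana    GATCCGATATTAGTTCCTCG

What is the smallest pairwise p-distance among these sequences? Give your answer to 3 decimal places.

Pairwise Hamming distances:
  Junco_minor vs Glypto_gracilis: 4
  Junco_minor vs Bracho_alba: 2
  Junco_minor vs Eremo_montana: 3
  Glypto_gracilis vs Bracho_alba: 6
  Glypto_gracilis vs Eremo_montana: 4
  Bracho_alba vs Eremo_montana: 5
The smallest is 2 mismatches, between Junco_minor and Bracho_alba; p = 2/20 = 0.100.

0.100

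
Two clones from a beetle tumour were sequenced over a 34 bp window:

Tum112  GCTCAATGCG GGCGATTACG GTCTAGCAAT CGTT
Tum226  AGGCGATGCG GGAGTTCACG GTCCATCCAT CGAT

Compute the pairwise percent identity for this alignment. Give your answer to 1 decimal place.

67.6%

Mismatches occur at site 1 (G↔A), site 2 (C↔G), site 3 (T↔G), site 5 (A↔G), site 13 (C↔A), site 15 (A↔T), site 17 (T↔C), site 24 (T↔C), site 26 (G↔T), site 28 (A↔C), site 33 (T↔A).
23 of the 34 sites match, so the percent identity is 23/34 × 100 = 67.6%.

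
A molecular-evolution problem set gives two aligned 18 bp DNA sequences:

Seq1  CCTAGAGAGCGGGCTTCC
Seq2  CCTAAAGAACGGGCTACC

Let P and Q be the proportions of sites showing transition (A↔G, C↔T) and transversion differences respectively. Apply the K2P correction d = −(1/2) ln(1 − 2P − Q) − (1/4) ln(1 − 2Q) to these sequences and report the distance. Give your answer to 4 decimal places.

0.1922

Differing sites — 5:G/A (Ti); 9:G/A (Ti); 16:T/A (Tv).
Of the 3 differences, 2 transitions and 1 transversion over 18 sites: P = 2/18 = 0.111111, Q = 1/18 = 0.055556.
d = −0.5·ln(0.722222) − 0.25·ln(0.888888) = −0.5·(-0.325423) − 0.25·(-0.117784) = 0.1922.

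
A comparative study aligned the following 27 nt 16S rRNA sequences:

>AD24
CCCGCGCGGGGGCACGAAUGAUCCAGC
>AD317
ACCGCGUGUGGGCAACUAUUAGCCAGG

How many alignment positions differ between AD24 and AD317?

9

Mismatches occur at site 1 (C→A), site 7 (C→U), site 9 (G→U), site 15 (C→A), site 16 (G→C), site 17 (A→U), site 20 (G→U), site 22 (U→G), site 27 (C→G).
That gives 9 mismatches out of 27 aligned sites, so the Hamming distance is 9.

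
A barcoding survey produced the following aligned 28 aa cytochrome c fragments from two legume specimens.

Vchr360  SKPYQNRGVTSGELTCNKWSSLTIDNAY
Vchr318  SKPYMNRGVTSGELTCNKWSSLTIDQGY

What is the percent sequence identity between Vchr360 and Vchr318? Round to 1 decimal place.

The sequences differ at positions 5 (Q/M), 26 (N/Q), 27 (A/G).
25 of the 28 sites match, so the percent identity is 25/28 × 100 = 89.3%.

89.3%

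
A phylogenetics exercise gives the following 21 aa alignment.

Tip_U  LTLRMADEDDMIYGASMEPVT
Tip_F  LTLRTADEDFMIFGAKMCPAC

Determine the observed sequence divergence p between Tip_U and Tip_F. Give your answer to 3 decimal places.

0.333

Differing sites — 5:M/T; 10:D/F; 13:Y/F; 16:S/K; 18:E/C; 20:V/A; 21:T/C.
There are 7 differences over 21 sites, so p = 7/21 = 0.333.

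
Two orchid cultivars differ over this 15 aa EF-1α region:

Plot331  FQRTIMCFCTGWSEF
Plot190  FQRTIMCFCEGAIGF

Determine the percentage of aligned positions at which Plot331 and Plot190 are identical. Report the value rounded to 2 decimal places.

The sequences differ at positions 10 (T/E), 12 (W/A), 13 (S/I), 14 (E/G).
11 of the 15 sites match, so the percent identity is 11/15 × 100 = 73.33%.

73.33%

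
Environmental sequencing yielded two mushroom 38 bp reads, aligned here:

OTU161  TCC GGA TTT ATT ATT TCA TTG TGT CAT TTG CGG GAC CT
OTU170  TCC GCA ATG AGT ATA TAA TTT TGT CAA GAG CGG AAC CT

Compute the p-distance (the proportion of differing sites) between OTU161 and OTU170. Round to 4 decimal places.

0.2895

Mismatches occur at site 5 (G→C), site 7 (T→A), site 9 (T→G), site 11 (T→G), site 15 (T→A), site 17 (C→A), site 21 (G→T), site 27 (T→A), site 28 (T→G), site 29 (T→A), site 34 (G→A).
There are 11 differences over 38 sites, so p = 11/38 = 0.2895.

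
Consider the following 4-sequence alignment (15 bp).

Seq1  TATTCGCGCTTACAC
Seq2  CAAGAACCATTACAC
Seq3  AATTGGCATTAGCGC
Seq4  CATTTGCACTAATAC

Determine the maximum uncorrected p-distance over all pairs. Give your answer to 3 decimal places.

Pairwise Hamming distances:
  Seq1 vs Seq2: 7
  Seq1 vs Seq3: 7
  Seq1 vs Seq4: 5
  Seq2 vs Seq3: 10
  Seq2 vs Seq4: 8
  Seq3 vs Seq4: 6
The largest is 10 mismatches, between Seq2 and Seq3; p = 10/15 = 0.667.

0.667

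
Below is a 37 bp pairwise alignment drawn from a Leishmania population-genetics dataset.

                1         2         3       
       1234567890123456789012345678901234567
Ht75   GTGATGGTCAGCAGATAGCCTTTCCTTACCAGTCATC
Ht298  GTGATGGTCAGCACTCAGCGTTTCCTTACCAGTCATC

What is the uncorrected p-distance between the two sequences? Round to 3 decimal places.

0.108

The sequences differ at positions 14 (G/C), 15 (A/T), 16 (T/C), 20 (C/G).
There are 4 differences over 37 sites, so p = 4/37 = 0.108.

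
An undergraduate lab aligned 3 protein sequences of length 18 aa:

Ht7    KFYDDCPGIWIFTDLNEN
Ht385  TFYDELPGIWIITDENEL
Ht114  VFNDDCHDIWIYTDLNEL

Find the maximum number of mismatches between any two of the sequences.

Pairwise Hamming distances:
  Ht7 vs Ht385: 6
  Ht7 vs Ht114: 6
  Ht385 vs Ht114: 8
The largest is 8, between Ht385 and Ht114.

8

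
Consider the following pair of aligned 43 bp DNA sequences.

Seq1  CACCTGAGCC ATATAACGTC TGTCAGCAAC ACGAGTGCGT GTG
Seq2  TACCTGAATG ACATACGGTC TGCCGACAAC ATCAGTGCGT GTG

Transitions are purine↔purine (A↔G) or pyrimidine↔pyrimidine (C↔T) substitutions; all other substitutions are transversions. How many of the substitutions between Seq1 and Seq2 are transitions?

8

The sequences differ at positions 1 (C/T, transition), 8 (G/A, transition), 9 (C/T, transition), 10 (C/G, transversion), 12 (T/C, transition), 16 (A/C, transversion), 17 (C/G, transversion), 23 (T/C, transition), 25 (A/G, transition), 26 (G/A, transition), 32 (C/T, transition), 33 (G/C, transversion).
Of the 12 differences, 8 transitions and 4 transversions, so the answer is 8.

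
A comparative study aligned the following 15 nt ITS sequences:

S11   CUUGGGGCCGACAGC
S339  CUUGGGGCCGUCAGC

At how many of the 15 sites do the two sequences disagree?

1

Differing sites — 11:A/U.
That gives 1 mismatch out of 15 aligned sites, so the Hamming distance is 1.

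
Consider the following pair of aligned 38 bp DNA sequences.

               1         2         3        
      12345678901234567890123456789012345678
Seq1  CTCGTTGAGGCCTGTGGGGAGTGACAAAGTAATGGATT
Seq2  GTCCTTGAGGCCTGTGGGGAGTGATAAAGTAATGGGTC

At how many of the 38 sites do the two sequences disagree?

5

The sequences differ at positions 1 (C/G), 4 (G/C), 25 (C/T), 36 (A/G), 38 (T/C).
That gives 5 mismatches out of 38 aligned sites, so the Hamming distance is 5.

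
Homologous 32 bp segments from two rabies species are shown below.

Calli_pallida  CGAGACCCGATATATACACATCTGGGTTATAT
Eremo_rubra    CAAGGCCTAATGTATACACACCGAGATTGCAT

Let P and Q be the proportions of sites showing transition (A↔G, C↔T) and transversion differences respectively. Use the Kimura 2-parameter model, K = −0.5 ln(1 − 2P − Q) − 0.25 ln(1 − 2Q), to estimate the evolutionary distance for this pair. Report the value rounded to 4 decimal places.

0.5501

Mismatches occur at site 2 (G→A, transition), site 5 (A→G, transition), site 8 (C→T, transition), site 9 (G→A, transition), site 12 (A→G, transition), site 21 (T→C, transition), site 23 (T→G, transversion), site 24 (G→A, transition), site 26 (G→A, transition), site 29 (A→G, transition), site 30 (T→C, transition).
Of the 11 differences, 10 transitions and 1 transversion over 32 sites: P = 10/32 = 0.312500, Q = 1/32 = 0.031250.
d = −0.5·ln(0.343750) − 0.25·ln(0.937500) = −0.5·(-1.067841) − 0.25·(-0.064539) = 0.5501.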